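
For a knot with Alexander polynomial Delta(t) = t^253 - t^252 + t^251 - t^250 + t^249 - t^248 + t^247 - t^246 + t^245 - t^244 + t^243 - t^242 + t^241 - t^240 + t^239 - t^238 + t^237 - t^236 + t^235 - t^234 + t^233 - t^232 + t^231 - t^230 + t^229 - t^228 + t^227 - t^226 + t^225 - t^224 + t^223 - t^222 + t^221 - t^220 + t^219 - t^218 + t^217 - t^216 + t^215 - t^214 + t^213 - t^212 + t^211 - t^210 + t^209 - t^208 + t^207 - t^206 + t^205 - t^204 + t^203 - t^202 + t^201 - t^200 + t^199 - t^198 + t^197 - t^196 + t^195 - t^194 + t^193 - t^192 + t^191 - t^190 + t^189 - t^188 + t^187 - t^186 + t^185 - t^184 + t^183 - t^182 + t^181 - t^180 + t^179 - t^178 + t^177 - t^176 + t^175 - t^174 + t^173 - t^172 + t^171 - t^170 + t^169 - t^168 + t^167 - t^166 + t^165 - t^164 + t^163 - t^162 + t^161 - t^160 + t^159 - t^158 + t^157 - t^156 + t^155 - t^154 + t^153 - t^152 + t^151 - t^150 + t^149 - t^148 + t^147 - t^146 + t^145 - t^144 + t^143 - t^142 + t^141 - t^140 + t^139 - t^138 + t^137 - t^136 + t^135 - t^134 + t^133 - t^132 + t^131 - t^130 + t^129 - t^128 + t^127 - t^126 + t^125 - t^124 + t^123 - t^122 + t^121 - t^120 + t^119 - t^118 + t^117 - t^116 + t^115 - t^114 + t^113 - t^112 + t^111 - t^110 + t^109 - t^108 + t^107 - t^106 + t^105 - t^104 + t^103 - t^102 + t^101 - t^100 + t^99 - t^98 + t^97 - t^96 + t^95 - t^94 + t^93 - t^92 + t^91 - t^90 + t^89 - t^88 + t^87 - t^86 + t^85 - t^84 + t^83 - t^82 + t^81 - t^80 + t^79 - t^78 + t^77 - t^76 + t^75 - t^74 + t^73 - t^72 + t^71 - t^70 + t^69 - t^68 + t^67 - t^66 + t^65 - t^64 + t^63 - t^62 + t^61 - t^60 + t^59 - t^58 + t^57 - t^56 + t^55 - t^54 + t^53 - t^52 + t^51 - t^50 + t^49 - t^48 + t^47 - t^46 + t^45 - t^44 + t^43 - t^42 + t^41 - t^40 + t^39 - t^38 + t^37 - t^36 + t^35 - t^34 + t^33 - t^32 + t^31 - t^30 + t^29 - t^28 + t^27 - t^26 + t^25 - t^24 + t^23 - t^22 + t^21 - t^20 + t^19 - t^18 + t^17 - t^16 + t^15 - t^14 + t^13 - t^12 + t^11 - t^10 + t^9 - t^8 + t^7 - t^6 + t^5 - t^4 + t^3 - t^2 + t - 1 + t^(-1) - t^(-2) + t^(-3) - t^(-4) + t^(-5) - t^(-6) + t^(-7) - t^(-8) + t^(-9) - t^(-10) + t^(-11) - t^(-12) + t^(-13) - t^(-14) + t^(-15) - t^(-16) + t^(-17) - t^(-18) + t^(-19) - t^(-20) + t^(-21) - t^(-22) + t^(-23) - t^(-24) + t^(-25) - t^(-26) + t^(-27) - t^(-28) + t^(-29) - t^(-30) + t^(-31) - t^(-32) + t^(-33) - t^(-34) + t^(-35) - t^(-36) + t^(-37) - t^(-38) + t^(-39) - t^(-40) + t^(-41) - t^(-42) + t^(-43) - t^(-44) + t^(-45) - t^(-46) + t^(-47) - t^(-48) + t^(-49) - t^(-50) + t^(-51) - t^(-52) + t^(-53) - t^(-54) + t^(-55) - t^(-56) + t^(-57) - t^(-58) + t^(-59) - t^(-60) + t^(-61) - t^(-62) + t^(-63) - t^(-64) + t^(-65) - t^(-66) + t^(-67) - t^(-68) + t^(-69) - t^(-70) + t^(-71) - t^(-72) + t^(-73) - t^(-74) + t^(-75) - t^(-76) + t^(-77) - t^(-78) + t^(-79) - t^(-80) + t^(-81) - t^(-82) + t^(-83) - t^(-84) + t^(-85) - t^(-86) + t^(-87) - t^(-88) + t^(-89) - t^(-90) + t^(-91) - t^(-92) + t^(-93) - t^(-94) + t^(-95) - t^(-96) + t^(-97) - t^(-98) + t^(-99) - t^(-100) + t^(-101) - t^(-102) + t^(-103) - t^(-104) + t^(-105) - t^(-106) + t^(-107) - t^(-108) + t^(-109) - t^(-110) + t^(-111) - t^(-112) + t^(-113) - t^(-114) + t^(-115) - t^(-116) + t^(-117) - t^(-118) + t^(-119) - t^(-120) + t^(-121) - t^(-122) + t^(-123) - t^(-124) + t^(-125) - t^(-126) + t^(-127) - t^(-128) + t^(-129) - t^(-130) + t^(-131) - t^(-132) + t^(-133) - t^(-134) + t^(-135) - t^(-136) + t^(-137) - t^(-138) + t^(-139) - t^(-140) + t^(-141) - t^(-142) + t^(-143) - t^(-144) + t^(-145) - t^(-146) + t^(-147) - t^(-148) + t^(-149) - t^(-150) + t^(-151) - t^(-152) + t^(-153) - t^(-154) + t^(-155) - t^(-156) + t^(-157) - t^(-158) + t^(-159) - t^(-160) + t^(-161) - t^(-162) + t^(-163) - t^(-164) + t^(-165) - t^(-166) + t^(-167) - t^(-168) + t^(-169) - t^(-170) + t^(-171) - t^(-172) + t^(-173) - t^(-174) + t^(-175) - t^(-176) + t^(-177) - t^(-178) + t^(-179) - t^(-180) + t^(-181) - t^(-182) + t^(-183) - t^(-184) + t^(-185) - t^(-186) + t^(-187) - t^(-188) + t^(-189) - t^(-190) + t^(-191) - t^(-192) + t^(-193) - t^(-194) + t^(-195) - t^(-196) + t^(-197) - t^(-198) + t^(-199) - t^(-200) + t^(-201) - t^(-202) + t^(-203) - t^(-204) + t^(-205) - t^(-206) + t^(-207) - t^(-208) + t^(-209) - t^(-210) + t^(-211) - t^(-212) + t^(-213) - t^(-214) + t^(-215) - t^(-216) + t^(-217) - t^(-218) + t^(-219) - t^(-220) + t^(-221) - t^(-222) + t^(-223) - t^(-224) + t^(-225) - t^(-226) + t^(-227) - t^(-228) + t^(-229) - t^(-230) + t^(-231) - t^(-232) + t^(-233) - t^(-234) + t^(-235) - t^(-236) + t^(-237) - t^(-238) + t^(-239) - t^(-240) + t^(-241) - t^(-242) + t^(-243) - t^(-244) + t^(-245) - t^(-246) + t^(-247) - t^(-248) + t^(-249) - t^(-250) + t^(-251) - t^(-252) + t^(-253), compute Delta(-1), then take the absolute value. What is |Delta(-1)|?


Step 1: The polynomial has 507 terms with alternating signs, exponents from 253 down to -253.
Step 2: Substitute t = -1. The i-th term has coefficient (-1)^i and exponent (m-i),
  so its value is (-1)^i * (-1)^(m-i) = (-1)^m = -1 for every i.
Step 3: All 507 terms equal -1, so Delta(-1) = 507 * (-1) = -507
Step 4: |Delta(-1)| = 507

507


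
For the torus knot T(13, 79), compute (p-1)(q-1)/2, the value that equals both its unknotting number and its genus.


For a torus knot T(p,q), both the unknotting number and genus equal (p-1)(q-1)/2.
= (13-1)(79-1)/2
= 12*78/2
= 936/2 = 468

468


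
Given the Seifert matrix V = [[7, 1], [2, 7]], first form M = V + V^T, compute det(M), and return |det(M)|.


Step 1: Form V + V^T where V = [[7, 1], [2, 7]]
  V^T = [[7, 2], [1, 7]]
  V + V^T = [[14, 3], [3, 14]]
Step 2: det(V + V^T) = 14*14 - 3*3
  = 196 - 9 = 187
Step 3: Knot determinant = |det(V + V^T)| = |187| = 187

187


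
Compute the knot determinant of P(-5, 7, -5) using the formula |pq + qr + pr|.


Step 1: Compute pq + qr + pr.
pq = (-5)*7 = -35
qr = 7*(-5) = -35
pr = (-5)*(-5) = 25
pq + qr + pr = -35 + (-35) + 25 = -45
Step 2: Take absolute value.
det(P(-5,7,-5)) = |-45| = 45

45


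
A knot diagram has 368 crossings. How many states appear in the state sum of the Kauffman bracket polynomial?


Each crossing contributes 2 choices (A-smoothing or B-smoothing).
Total states = 2^368 = 601226901190101306339707032778070279008174732520529886901066488712245510429339761526706943586500787976175353856

601226901190101306339707032778070279008174732520529886901066488712245510429339761526706943586500787976175353856


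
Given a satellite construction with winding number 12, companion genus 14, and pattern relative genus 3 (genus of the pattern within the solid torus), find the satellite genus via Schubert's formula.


Schubert: g(satellite) = g_rel(pattern) + |winding| * g(companion),
where g_rel(pattern) is the genus of the pattern relative to the solid torus.
= 3 + 12 * 14
= 3 + 168 = 171

171


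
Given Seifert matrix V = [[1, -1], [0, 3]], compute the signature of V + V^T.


Step 1: V + V^T = [[2, -1], [-1, 6]]
Step 2: trace = 8, det = 11
Step 3: Discriminant = 8^2 - 4*11 = 20
Step 4: Eigenvalues: 6.23607, 1.76393
Step 5: Signature = (# positive eigenvalues) - (# negative eigenvalues) = 2

2


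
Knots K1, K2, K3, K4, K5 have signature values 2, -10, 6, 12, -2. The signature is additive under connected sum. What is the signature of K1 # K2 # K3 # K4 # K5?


The signature is additive under connected sum.
signature(K1 # K2 # K3 # K4 # K5) = (2) + (-10) + (6) + (12) + (-2)
= 8

8


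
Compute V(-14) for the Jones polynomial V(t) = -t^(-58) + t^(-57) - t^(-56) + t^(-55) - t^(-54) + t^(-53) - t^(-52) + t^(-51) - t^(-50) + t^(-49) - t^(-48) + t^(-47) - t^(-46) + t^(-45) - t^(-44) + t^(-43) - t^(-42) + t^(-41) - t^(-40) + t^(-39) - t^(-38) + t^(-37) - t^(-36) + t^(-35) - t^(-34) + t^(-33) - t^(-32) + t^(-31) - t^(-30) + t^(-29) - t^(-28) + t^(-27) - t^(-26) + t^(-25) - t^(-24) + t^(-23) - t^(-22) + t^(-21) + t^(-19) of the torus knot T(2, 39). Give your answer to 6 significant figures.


Substituting t = -14 into V(t) = -t^(-58) + t^(-57) - t^(-56) + t^(-55) - t^(-54) + t^(-53) - t^(-52) + t^(-51) - t^(-50) + t^(-49) - t^(-48) + t^(-47) - t^(-46) + t^(-45) - t^(-44) + t^(-43) - t^(-42) + t^(-41) - t^(-40) + t^(-39) - t^(-38) + t^(-37) - t^(-36) + t^(-35) - t^(-34) + t^(-33) - t^(-32) + t^(-31) - t^(-30) + t^(-29) - t^(-28) + t^(-27) - t^(-26) + t^(-25) - t^(-24) + t^(-23) - t^(-22) + t^(-21) + t^(-19):
  (-)t^(-58) = -3.34637e-67
  (+)t^(-57) = -4.68492e-66
  (-)t^(-56) = -6.55888e-65
  (+)t^(-55) = -9.18244e-64
  (-)t^(-54) = -1.28554e-62
  (+)t^(-53) = -1.79976e-61
  (-)t^(-52) = -2.51966e-60
  (+)t^(-51) = -3.52753e-59
  (-)t^(-50) = -4.93854e-58
  (+)t^(-49) = -6.91395e-57
  (-)t^(-48) = -9.67953e-56
  (+)t^(-47) = -1.35513e-54
  (-)t^(-46) = -1.89719e-53
  (+)t^(-45) = -2.65606e-52
  (-)t^(-44) = -3.71849e-51
  (+)t^(-43) = -5.20588e-50
  (-)t^(-42) = -7.28824e-49
  (+)t^(-41) = -1.02035e-47
  (-)t^(-40) = -1.42849e-46
  (+)t^(-39) = -1.99989e-45
  (-)t^(-38) = -2.79985e-44
  (+)t^(-37) = -3.91979e-43
  (-)t^(-36) = -5.4877e-42
  (+)t^(-35) = -7.68279e-41
  (-)t^(-34) = -1.07559e-39
  (+)t^(-33) = -1.50583e-38
  (-)t^(-32) = -2.10816e-37
  (+)t^(-31) = -2.95142e-36
  (-)t^(-30) = -4.13199e-35
  (+)t^(-29) = -5.78478e-34
  (-)t^(-28) = -8.09869e-33
  (+)t^(-27) = -1.13382e-31
  (-)t^(-26) = -1.58734e-30
  (+)t^(-25) = -2.22228e-29
  (-)t^(-24) = -3.11119e-28
  (+)t^(-23) = -4.35567e-27
  (-)t^(-22) = -6.09794e-26
  (+)t^(-21) = -8.53712e-25
  (+)t^(-19) = -1.67327e-22
Sum = (-3.34637e-67) + (-4.68492e-66) + (-6.55888e-65) + (-9.18244e-64) + (-1.28554e-62) + (-1.79976e-61) + (-2.51966e-60) + (-3.52753e-59) + (-4.93854e-58) + (-6.91395e-57) + (-9.67953e-56) + (-1.35513e-54) + (-1.89719e-53) + (-2.65606e-52) + (-3.71849e-51) + (-5.20588e-50) + (-7.28824e-49) + (-1.02035e-47) + (-1.42849e-46) + (-1.99989e-45) + (-2.79985e-44) + (-3.91979e-43) + (-5.4877e-42) + (-7.68279e-41) + (-1.07559e-39) + (-1.50583e-38) + (-2.10816e-37) + (-2.95142e-36) + (-4.13199e-35) + (-5.78478e-34) + (-8.09869e-33) + (-1.13382e-31) + (-1.58734e-30) + (-2.22228e-29) + (-3.11119e-28) + (-4.35567e-27) + (-6.09794e-26) + (-8.53712e-25) + (-1.67327e-22)
= -1.682468818e-22
Rounded to 6 significant figures: -1.68247e-22

-1.68247e-22


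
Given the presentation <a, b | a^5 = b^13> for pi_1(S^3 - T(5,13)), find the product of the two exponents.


The relation is a^5 = b^13.
Product of exponents = 5 * 13
= 65

65


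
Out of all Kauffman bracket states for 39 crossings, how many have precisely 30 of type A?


We choose which 30 of 39 crossings get A-smoothings.
C(39, 30) = 39! / (30! * 9!)
= 211915132

211915132


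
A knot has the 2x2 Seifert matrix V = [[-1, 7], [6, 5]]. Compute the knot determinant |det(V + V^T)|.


Step 1: Form V + V^T where V = [[-1, 7], [6, 5]]
  V^T = [[-1, 6], [7, 5]]
  V + V^T = [[-2, 13], [13, 10]]
Step 2: det(V + V^T) = (-2)*10 - 13*13
  = -20 - 169 = -189
Step 3: Knot determinant = |det(V + V^T)| = |-189| = 189

189


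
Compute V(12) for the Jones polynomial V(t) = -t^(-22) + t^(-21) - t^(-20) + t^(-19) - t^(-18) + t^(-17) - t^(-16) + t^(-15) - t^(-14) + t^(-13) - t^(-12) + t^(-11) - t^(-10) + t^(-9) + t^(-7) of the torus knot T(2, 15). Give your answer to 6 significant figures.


Substituting t = 12 into V(t) = -t^(-22) + t^(-21) - t^(-20) + t^(-19) - t^(-18) + t^(-17) - t^(-16) + t^(-15) - t^(-14) + t^(-13) - t^(-12) + t^(-11) - t^(-10) + t^(-9) + t^(-7):
  (-)t^(-22) = -1.81139e-24
  (+)t^(-21) = 2.17367e-23
  (-)t^(-20) = -2.60841e-22
  (+)t^(-19) = 3.13009e-21
  (-)t^(-18) = -3.7561e-20
  (+)t^(-17) = 4.50732e-19
  (-)t^(-16) = -5.40879e-18
  (+)t^(-15) = 6.49055e-17
  (-)t^(-14) = -7.78866e-16
  (+)t^(-13) = 9.34639e-15
  (-)t^(-12) = -1.12157e-13
  (+)t^(-11) = 1.34588e-12
  (-)t^(-10) = -1.61506e-11
  (+)t^(-9) = 1.93807e-10
  (+)t^(-7) = 2.79082e-08
Sum = (-1.81139e-24) + (2.17367e-23) + (-2.60841e-22) + (3.13009e-21) + (-3.7561e-20) + (4.50732e-19) + (-5.40879e-18) + (6.49055e-17) + (-7.78866e-16) + (9.34639e-15) + (-1.12157e-13) + (1.34588e-12) + (-1.61506e-11) + (1.93807e-10) + (2.79082e-08)
= 2.808706322e-08
Rounded to 6 significant figures: 2.80871e-08

2.80871e-08


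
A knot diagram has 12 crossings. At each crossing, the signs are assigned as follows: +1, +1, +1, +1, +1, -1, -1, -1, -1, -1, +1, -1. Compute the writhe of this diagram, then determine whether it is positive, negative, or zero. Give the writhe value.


Step 1: Count positive crossings (+1).
Positive crossings: 6
Step 2: Count negative crossings (-1).
Negative crossings: 6
Step 3: Writhe = (positive) - (negative)
w = 6 - 6 = 0
Step 4: |w| = 0, and w is zero

0


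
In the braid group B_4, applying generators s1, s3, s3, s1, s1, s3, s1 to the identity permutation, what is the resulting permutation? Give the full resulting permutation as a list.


Starting with identity [1, 2, 3, 4].
Apply generators in sequence:
  After s1: [2, 1, 3, 4]
  After s3: [2, 1, 4, 3]
  After s3: [2, 1, 3, 4]
  After s1: [1, 2, 3, 4]
  After s1: [2, 1, 3, 4]
  After s3: [2, 1, 4, 3]
  After s1: [1, 2, 4, 3]
Final permutation: [1, 2, 4, 3]

[1, 2, 4, 3]


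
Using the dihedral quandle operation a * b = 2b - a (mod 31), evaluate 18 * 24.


18 * 24 = 2*24 - 18 mod 31
= 48 - 18 mod 31
= 30 mod 31 = 30

30


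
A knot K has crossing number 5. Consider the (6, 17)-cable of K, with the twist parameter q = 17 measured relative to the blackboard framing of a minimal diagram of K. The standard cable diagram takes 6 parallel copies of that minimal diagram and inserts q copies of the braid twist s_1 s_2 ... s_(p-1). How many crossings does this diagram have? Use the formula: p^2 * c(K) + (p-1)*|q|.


Step 1: Each of the c(K) crossings of the companion diagram becomes p*p = p^2 crossings among the p parallel strands, and each of the |q| twists s_1 s_2 ... s_(p-1) adds (p-1) crossings.
  Crossings = p^2 * c(K) + (p-1)*|q|
Step 2: = 6^2 * 5 + (6-1)*17
Step 3: = 36*5 + 5*17
Step 4: = 180 + 85 = 265

265


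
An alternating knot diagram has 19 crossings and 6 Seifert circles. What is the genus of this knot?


For alternating knots, g = (c - s + 1)/2.
= (19 - 6 + 1)/2
= 14/2 = 7

7


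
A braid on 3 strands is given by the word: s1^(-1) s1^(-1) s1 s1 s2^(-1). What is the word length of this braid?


The word length counts the number of generators (including inverses).
Listing each generator: s1^(-1), s1^(-1), s1, s1, s2^(-1)
There are 5 generators in this braid word.

5


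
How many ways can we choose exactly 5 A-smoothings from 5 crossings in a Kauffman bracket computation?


We choose which 5 of 5 crossings get A-smoothings.
C(5, 5) = 5! / (5! * 0!)
= 1

1


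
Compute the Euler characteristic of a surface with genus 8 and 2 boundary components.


chi = 2 - 2g - b
= 2 - 2*8 - 2
= 2 - 16 - 2 = -16

-16


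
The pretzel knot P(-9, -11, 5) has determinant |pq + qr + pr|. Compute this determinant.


Step 1: Compute pq + qr + pr.
pq = (-9)*(-11) = 99
qr = (-11)*5 = -55
pr = (-9)*5 = -45
pq + qr + pr = 99 + (-55) + (-45) = -1
Step 2: Take absolute value.
det(P(-9,-11,5)) = |-1| = 1

1


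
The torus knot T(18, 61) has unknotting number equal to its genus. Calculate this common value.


For a torus knot T(p,q), both the unknotting number and genus equal (p-1)(q-1)/2.
= (18-1)(61-1)/2
= 17*60/2
= 1020/2 = 510

510


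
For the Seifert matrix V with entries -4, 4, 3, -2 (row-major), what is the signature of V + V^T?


Step 1: V + V^T = [[-8, 7], [7, -4]]
Step 2: trace = -12, det = -17
Step 3: Discriminant = (-12)^2 - 4*(-17) = 212
Step 4: Eigenvalues: 1.28011, -13.2801
Step 5: Signature = (# positive eigenvalues) - (# negative eigenvalues) = 0

0


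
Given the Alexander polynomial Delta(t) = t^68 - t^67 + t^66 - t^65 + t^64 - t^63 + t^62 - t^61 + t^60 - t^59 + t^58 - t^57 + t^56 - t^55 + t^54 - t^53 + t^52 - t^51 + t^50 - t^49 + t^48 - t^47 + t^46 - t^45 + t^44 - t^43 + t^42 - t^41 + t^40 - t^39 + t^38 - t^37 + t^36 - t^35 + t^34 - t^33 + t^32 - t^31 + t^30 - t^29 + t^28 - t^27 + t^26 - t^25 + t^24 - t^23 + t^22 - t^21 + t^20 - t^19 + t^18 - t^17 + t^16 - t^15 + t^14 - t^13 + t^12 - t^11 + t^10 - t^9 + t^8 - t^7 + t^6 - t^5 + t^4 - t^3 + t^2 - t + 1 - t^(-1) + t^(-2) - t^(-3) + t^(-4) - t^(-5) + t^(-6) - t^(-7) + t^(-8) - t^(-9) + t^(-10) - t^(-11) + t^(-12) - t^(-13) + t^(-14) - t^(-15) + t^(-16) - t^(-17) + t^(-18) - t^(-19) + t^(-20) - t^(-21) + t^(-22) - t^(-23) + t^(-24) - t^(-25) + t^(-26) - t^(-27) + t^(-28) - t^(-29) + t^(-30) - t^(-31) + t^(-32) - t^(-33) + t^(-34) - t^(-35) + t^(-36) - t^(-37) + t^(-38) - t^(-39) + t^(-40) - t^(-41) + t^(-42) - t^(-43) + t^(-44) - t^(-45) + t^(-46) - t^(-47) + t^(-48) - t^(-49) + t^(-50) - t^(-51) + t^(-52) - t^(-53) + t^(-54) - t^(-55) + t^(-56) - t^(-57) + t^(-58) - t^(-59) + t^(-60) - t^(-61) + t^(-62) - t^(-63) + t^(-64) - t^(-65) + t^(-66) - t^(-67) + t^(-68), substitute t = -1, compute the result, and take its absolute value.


Step 1: The polynomial has 137 terms with alternating signs, exponents from 68 down to -68.
Step 2: Substitute t = -1. The i-th term has coefficient (-1)^i and exponent (m-i),
  so its value is (-1)^i * (-1)^(m-i) = (-1)^m = 1 for every i.
Step 3: All 137 terms equal 1, so Delta(-1) = 137 * (1) = 137
Step 4: |Delta(-1)| = 137

137


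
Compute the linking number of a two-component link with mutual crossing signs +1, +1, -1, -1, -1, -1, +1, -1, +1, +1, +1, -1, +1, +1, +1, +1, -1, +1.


Step 1: Count positive crossings: 11
Step 2: Count negative crossings: 7
Step 3: Sum of signs = 11 - 7 = 4
Step 4: Linking number = sum/2 = 4/2 = 2

2


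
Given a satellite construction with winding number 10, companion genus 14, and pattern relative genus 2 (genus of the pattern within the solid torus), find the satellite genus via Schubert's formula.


Schubert: g(satellite) = g_rel(pattern) + |winding| * g(companion),
where g_rel(pattern) is the genus of the pattern relative to the solid torus.
= 2 + 10 * 14
= 2 + 140 = 142

142


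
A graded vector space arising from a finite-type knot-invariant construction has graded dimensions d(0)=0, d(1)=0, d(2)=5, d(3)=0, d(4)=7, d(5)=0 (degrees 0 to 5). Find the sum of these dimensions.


Total dimension = d(0) + d(1) + ... + d(5)
= 0 + 0 + 5 + 0 + 7 + 0
= 12

12


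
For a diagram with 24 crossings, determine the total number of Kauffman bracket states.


Each crossing contributes 2 choices (A-smoothing or B-smoothing).
Total states = 2^24 = 16777216

16777216


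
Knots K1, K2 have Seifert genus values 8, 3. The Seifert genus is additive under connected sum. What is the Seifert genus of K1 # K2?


The Seifert genus is additive under connected sum.
Seifert genus(K1 # K2) = (8) + (3)
= 11

11


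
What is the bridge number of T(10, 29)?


The bridge number of T(p,q) is min(p,q).
min(10, 29) = 10

10


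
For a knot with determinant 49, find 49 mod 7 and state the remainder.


Step 1: A knot is p-colorable if and only if p divides its determinant.
Step 2: Compute 49 mod 7.
49 = 7 * 7 + 0
Step 3: 49 mod 7 = 0
Step 4: The knot is 7-colorable: yes

0


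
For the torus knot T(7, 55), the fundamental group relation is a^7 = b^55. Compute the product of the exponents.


The relation is a^7 = b^55.
Product of exponents = 7 * 55
= 385

385


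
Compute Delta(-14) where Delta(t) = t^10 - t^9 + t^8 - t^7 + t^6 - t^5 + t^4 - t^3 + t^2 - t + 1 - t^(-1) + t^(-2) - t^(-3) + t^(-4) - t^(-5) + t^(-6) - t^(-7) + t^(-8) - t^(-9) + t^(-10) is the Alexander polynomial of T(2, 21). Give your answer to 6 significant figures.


Substituting t = -14 into Delta(t) = t^10 - t^9 + t^8 - t^7 + t^6 - t^5 + t^4 - t^3 + t^2 - t + 1 - t^(-1) + t^(-2) - t^(-3) + t^(-4) - t^(-5) + t^(-6) - t^(-7) + t^(-8) - t^(-9) + t^(-10):
Term values: (289254654976) + (20661046784) + (1475789056) + (105413504) + (7529536) + (537824) + (38416) + (2744) + (196) + (14) + (1) + (0.0714286) + (0.00510204) + (0.000364431) + (2.60308e-05) + (1.85934e-06) + (1.3281e-07) + (9.48645e-09) + (6.77604e-10) + (4.84003e-11) + (3.45716e-12)
Sum = 3.115050131e+11
Rounded to 6 significant figures: 3.11505e+11

3.11505e+11


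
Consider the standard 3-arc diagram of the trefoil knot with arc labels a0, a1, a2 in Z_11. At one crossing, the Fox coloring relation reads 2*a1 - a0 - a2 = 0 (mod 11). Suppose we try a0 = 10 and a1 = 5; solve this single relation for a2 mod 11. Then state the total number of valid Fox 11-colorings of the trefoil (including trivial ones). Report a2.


Step 1: Apply the given crossing relation 2*a1 - a0 - a2 = 0 (mod 11).
  a2 = 2*a1 - a0 mod 11
  a2 = 2*5 - 10 mod 11
  a2 = 10 - 10 mod 11
  a2 = 0 mod 11 = 0
Step 2: The trefoil has determinant 3.
  Number of Fox p-colorings (p prime) is p^2 if p = 3, else p.
  Since 11 does not divide 3, only trivial (constant) colorings exist.
  (So the trial a0 = 10, a1 = 5 with a0 != a1 does NOT extend to a valid coloring of the whole trefoil: the other two crossing relations require 3*(a1 - a0) = 0 (mod 11), which fails.)
  Total colorings = 11
Step 3: a2 = 0, total Fox 11-colorings = 11

0


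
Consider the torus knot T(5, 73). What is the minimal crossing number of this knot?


For a torus knot T(p, q) with gcd(p,q)=1,
the crossing number is min(p*(q-1), q*(p-1)).
p*(q-1) = 5*72 = 360
q*(p-1) = 73*4 = 292
min(360, 292) = 292

292


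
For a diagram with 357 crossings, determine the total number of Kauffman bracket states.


Each crossing contributes 2 choices (A-smoothing or B-smoothing).
Total states = 2^357 = 293567822846729153486185074598667128421960318613539983838411371441526128139326055432962374798096087878991872

293567822846729153486185074598667128421960318613539983838411371441526128139326055432962374798096087878991872


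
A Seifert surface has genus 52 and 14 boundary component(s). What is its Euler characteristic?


chi = 2 - 2g - b
= 2 - 2*52 - 14
= 2 - 104 - 14 = -116

-116


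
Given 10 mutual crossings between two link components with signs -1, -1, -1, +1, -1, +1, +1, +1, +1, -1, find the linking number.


Step 1: Count positive crossings: 5
Step 2: Count negative crossings: 5
Step 3: Sum of signs = 5 - 5 = 0
Step 4: Linking number = sum/2 = 0/2 = 0

0


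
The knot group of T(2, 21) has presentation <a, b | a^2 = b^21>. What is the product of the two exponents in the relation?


The relation is a^2 = b^21.
Product of exponents = 2 * 21
= 42

42


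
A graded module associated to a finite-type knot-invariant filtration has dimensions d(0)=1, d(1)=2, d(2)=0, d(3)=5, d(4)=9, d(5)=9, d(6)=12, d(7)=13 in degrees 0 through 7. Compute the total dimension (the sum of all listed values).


Total dimension = d(0) + d(1) + ... + d(7)
= 1 + 2 + 0 + 5 + 9 + 9 + 12 + 13
= 51

51


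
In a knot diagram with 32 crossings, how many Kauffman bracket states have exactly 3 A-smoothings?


We choose which 3 of 32 crossings get A-smoothings.
C(32, 3) = 32! / (3! * 29!)
= 4960

4960


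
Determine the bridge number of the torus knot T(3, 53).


The bridge number of T(p,q) is min(p,q).
min(3, 53) = 3

3


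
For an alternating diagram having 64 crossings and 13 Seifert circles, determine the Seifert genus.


For alternating knots, g = (c - s + 1)/2.
= (64 - 13 + 1)/2
= 52/2 = 26

26


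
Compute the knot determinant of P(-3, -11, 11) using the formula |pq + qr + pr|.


Step 1: Compute pq + qr + pr.
pq = (-3)*(-11) = 33
qr = (-11)*11 = -121
pr = (-3)*11 = -33
pq + qr + pr = 33 + (-121) + (-33) = -121
Step 2: Take absolute value.
det(P(-3,-11,11)) = |-121| = 121

121


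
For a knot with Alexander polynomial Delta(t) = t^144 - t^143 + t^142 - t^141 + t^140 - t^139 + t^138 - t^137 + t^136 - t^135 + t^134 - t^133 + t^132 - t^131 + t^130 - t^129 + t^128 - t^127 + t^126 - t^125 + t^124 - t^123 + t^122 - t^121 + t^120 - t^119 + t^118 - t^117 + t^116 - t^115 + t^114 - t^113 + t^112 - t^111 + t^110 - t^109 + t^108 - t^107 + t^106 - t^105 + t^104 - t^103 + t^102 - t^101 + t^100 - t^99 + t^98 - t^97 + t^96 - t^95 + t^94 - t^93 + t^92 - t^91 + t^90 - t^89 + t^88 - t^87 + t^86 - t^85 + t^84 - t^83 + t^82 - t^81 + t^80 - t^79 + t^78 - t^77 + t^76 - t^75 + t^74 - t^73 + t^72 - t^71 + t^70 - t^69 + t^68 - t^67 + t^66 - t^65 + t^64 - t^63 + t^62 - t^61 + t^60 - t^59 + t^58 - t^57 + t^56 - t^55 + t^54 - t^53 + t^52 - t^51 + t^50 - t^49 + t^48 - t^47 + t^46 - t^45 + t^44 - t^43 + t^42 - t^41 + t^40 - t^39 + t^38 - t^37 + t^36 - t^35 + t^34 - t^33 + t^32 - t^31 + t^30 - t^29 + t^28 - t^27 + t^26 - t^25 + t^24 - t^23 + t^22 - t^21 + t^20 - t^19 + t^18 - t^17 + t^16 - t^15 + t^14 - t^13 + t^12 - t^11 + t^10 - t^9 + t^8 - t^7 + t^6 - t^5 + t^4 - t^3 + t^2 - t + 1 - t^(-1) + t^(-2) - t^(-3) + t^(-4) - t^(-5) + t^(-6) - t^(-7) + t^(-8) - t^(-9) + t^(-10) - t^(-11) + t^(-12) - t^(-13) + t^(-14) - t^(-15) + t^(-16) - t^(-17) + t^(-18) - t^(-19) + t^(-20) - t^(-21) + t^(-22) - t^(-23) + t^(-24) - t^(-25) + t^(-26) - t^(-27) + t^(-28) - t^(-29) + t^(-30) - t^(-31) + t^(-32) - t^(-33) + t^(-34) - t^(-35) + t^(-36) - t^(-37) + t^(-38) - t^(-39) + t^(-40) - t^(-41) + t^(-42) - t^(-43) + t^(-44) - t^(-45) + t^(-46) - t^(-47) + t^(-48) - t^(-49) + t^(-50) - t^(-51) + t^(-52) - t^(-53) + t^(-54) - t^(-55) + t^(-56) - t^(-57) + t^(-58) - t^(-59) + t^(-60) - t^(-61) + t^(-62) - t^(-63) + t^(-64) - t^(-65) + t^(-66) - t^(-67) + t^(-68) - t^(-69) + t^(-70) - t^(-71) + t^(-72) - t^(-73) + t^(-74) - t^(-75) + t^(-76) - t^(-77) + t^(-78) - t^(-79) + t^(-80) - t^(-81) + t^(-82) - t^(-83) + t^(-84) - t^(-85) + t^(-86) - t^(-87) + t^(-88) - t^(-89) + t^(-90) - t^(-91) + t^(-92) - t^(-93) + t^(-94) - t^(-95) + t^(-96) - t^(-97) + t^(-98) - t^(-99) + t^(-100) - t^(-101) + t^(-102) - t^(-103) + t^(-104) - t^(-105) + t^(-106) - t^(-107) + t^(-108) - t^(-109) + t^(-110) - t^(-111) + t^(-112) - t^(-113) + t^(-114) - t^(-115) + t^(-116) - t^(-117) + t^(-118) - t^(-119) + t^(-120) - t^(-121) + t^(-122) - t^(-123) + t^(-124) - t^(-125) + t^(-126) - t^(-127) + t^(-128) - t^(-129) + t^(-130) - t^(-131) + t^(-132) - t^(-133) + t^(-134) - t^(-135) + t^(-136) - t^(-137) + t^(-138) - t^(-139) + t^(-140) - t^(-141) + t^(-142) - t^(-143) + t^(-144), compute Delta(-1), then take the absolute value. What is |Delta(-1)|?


Step 1: The polynomial has 289 terms with alternating signs, exponents from 144 down to -144.
Step 2: Substitute t = -1. The i-th term has coefficient (-1)^i and exponent (m-i),
  so its value is (-1)^i * (-1)^(m-i) = (-1)^m = 1 for every i.
Step 3: All 289 terms equal 1, so Delta(-1) = 289 * (1) = 289
Step 4: |Delta(-1)| = 289

289


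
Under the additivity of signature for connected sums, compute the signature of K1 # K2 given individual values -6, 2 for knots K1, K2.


The signature is additive under connected sum.
signature(K1 # K2) = (-6) + (2)
= -4

-4


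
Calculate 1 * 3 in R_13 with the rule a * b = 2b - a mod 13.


1 * 3 = 2*3 - 1 mod 13
= 6 - 1 mod 13
= 5 mod 13 = 5

5


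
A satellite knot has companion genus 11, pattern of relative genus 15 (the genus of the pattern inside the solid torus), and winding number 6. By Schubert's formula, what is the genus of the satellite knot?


Schubert: g(satellite) = g_rel(pattern) + |winding| * g(companion),
where g_rel(pattern) is the genus of the pattern relative to the solid torus.
= 15 + 6 * 11
= 15 + 66 = 81

81


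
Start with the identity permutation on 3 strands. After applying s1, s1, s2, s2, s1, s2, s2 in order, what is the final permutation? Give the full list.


Starting with identity [1, 2, 3].
Apply generators in sequence:
  After s1: [2, 1, 3]
  After s1: [1, 2, 3]
  After s2: [1, 3, 2]
  After s2: [1, 2, 3]
  After s1: [2, 1, 3]
  After s2: [2, 3, 1]
  After s2: [2, 1, 3]
Final permutation: [2, 1, 3]

[2, 1, 3]


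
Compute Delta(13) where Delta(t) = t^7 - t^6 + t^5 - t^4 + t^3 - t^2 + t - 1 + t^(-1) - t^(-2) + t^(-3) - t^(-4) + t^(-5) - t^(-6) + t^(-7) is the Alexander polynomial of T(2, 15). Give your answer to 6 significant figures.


Substituting t = 13 into Delta(t) = t^7 - t^6 + t^5 - t^4 + t^3 - t^2 + t - 1 + t^(-1) - t^(-2) + t^(-3) - t^(-4) + t^(-5) - t^(-6) + t^(-7):
Term values: (62748517) + (-4826809) + (371293) + (-28561) + (2197) + (-169) + (13) + (-1) + (0.0769231) + (-0.00591716) + (0.000455166) + (-3.50128e-05) + (2.69329e-06) + (-2.07176e-07) + (1.59366e-08)
Sum = 58266480.07
Rounded to 6 significant figures: 5.82665e+07

5.82665e+07


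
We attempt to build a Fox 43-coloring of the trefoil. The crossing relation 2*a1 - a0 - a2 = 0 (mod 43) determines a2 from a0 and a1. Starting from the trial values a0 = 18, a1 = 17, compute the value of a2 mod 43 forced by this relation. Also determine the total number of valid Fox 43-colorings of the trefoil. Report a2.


Step 1: Apply the given crossing relation 2*a1 - a0 - a2 = 0 (mod 43).
  a2 = 2*a1 - a0 mod 43
  a2 = 2*17 - 18 mod 43
  a2 = 34 - 18 mod 43
  a2 = 16 mod 43 = 16
Step 2: The trefoil has determinant 3.
  Number of Fox p-colorings (p prime) is p^2 if p = 3, else p.
  Since 43 does not divide 3, only trivial (constant) colorings exist.
  (So the trial a0 = 18, a1 = 17 with a0 != a1 does NOT extend to a valid coloring of the whole trefoil: the other two crossing relations require 3*(a1 - a0) = 0 (mod 43), which fails.)
  Total colorings = 43
Step 3: a2 = 16, total Fox 43-colorings = 43

16


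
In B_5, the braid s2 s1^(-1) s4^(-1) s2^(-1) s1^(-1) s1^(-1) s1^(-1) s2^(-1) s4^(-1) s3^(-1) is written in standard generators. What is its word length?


The word length counts the number of generators (including inverses).
Listing each generator: s2, s1^(-1), s4^(-1), s2^(-1), s1^(-1), s1^(-1), s1^(-1), s2^(-1), s4^(-1), s3^(-1)
There are 10 generators in this braid word.

10


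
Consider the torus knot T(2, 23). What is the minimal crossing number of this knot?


For a torus knot T(p, q) with gcd(p,q)=1,
the crossing number is min(p*(q-1), q*(p-1)).
p*(q-1) = 2*22 = 44
q*(p-1) = 23*1 = 23
min(44, 23) = 23

23


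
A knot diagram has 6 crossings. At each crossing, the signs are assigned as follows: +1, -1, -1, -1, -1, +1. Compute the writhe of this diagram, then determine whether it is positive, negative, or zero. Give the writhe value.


Step 1: Count positive crossings (+1).
Positive crossings: 2
Step 2: Count negative crossings (-1).
Negative crossings: 4
Step 3: Writhe = (positive) - (negative)
w = 2 - 4 = -2
Step 4: |w| = 2, and w is negative

-2


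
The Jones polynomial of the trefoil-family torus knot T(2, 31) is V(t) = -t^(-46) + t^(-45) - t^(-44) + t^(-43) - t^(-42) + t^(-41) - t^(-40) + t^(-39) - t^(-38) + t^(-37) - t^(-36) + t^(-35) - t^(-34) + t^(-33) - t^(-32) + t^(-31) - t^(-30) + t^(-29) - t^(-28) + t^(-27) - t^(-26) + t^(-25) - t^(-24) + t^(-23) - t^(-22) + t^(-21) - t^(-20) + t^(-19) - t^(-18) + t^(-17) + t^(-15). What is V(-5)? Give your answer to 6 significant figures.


Substituting t = -5 into V(t) = -t^(-46) + t^(-45) - t^(-44) + t^(-43) - t^(-42) + t^(-41) - t^(-40) + t^(-39) - t^(-38) + t^(-37) - t^(-36) + t^(-35) - t^(-34) + t^(-33) - t^(-32) + t^(-31) - t^(-30) + t^(-29) - t^(-28) + t^(-27) - t^(-26) + t^(-25) - t^(-24) + t^(-23) - t^(-22) + t^(-21) - t^(-20) + t^(-19) - t^(-18) + t^(-17) + t^(-15):
  (-)t^(-46) = -7.03687e-33
  (+)t^(-45) = -3.51844e-32
  (-)t^(-44) = -1.75922e-31
  (+)t^(-43) = -8.79609e-31
  (-)t^(-42) = -4.39805e-30
  (+)t^(-41) = -2.19902e-29
  (-)t^(-40) = -1.09951e-28
  (+)t^(-39) = -5.49756e-28
  (-)t^(-38) = -2.74878e-27
  (+)t^(-37) = -1.37439e-26
  (-)t^(-36) = -6.87195e-26
  (+)t^(-35) = -3.43597e-25
  (-)t^(-34) = -1.71799e-24
  (+)t^(-33) = -8.58993e-24
  (-)t^(-32) = -4.29497e-23
  (+)t^(-31) = -2.14748e-22
  (-)t^(-30) = -1.07374e-21
  (+)t^(-29) = -5.36871e-21
  (-)t^(-28) = -2.68435e-20
  (+)t^(-27) = -1.34218e-19
  (-)t^(-26) = -6.71089e-19
  (+)t^(-25) = -3.35544e-18
  (-)t^(-24) = -1.67772e-17
  (+)t^(-23) = -8.38861e-17
  (-)t^(-22) = -4.1943e-16
  (+)t^(-21) = -2.09715e-15
  (-)t^(-20) = -1.04858e-14
  (+)t^(-19) = -5.24288e-14
  (-)t^(-18) = -2.62144e-13
  (+)t^(-17) = -1.31072e-12
  (+)t^(-15) = -3.2768e-11
Sum = (-7.03687e-33) + (-3.51844e-32) + (-1.75922e-31) + (-8.79609e-31) + (-4.39805e-30) + (-2.19902e-29) + (-1.09951e-28) + (-5.49756e-28) + (-2.74878e-27) + (-1.37439e-26) + (-6.87195e-26) + (-3.43597e-25) + (-1.71799e-24) + (-8.58993e-24) + (-4.29497e-23) + (-2.14748e-22) + (-1.07374e-21) + (-5.36871e-21) + (-2.68435e-20) + (-1.34218e-19) + (-6.71089e-19) + (-3.35544e-18) + (-1.67772e-17) + (-8.38861e-17) + (-4.1943e-16) + (-2.09715e-15) + (-1.04858e-14) + (-5.24288e-14) + (-2.62144e-13) + (-1.31072e-12) + (-3.2768e-11)
= -3.44064e-11
Rounded to 6 significant figures: -3.44064e-11

-3.44064e-11


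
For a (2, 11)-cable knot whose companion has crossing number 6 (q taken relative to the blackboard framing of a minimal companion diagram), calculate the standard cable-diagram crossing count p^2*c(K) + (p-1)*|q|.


Step 1: Each of the c(K) crossings of the companion diagram becomes p*p = p^2 crossings among the p parallel strands, and each of the |q| twists s_1 s_2 ... s_(p-1) adds (p-1) crossings.
  Crossings = p^2 * c(K) + (p-1)*|q|
Step 2: = 2^2 * 6 + (2-1)*11
Step 3: = 4*6 + 1*11
Step 4: = 24 + 11 = 35

35


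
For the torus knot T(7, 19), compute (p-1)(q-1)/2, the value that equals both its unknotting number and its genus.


For a torus knot T(p,q), both the unknotting number and genus equal (p-1)(q-1)/2.
= (7-1)(19-1)/2
= 6*18/2
= 108/2 = 54

54


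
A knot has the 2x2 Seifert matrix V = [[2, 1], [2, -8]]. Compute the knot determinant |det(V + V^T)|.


Step 1: Form V + V^T where V = [[2, 1], [2, -8]]
  V^T = [[2, 2], [1, -8]]
  V + V^T = [[4, 3], [3, -16]]
Step 2: det(V + V^T) = 4*(-16) - 3*3
  = -64 - 9 = -73
Step 3: Knot determinant = |det(V + V^T)| = |-73| = 73

73


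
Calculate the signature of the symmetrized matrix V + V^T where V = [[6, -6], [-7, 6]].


Step 1: V + V^T = [[12, -13], [-13, 12]]
Step 2: trace = 24, det = -25
Step 3: Discriminant = 24^2 - 4*(-25) = 676
Step 4: Eigenvalues: 25, -1
Step 5: Signature = (# positive eigenvalues) - (# negative eigenvalues) = 0

0


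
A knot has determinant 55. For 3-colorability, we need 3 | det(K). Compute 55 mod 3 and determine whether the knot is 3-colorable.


Step 1: A knot is p-colorable if and only if p divides its determinant.
Step 2: Compute 55 mod 3.
55 = 18 * 3 + 1
Step 3: 55 mod 3 = 1
Step 4: The knot is 3-colorable: no

1


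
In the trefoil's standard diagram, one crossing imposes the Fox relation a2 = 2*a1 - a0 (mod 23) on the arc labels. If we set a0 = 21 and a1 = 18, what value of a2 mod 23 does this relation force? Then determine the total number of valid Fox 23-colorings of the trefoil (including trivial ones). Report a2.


Step 1: Apply the given crossing relation 2*a1 - a0 - a2 = 0 (mod 23).
  a2 = 2*a1 - a0 mod 23
  a2 = 2*18 - 21 mod 23
  a2 = 36 - 21 mod 23
  a2 = 15 mod 23 = 15
Step 2: The trefoil has determinant 3.
  Number of Fox p-colorings (p prime) is p^2 if p = 3, else p.
  Since 23 does not divide 3, only trivial (constant) colorings exist.
  (So the trial a0 = 21, a1 = 18 with a0 != a1 does NOT extend to a valid coloring of the whole trefoil: the other two crossing relations require 3*(a1 - a0) = 0 (mod 23), which fails.)
  Total colorings = 23
Step 3: a2 = 15, total Fox 23-colorings = 23

15


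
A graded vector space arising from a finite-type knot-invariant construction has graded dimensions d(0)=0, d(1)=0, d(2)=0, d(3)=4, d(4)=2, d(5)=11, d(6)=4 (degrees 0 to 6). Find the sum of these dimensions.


Total dimension = d(0) + d(1) + ... + d(6)
= 0 + 0 + 0 + 4 + 2 + 11 + 4
= 21

21


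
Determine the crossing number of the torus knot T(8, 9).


For a torus knot T(p, q) with gcd(p,q)=1,
the crossing number is min(p*(q-1), q*(p-1)).
p*(q-1) = 8*8 = 64
q*(p-1) = 9*7 = 63
min(64, 63) = 63

63


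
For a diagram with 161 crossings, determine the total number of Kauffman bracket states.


Each crossing contributes 2 choices (A-smoothing or B-smoothing).
Total states = 2^161 = 2923003274661805836407369665432566039311865085952

2923003274661805836407369665432566039311865085952


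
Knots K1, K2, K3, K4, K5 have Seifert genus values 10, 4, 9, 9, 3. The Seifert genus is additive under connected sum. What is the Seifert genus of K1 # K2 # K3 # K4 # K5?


The Seifert genus is additive under connected sum.
Seifert genus(K1 # K2 # K3 # K4 # K5) = (10) + (4) + (9) + (9) + (3)
= 35

35


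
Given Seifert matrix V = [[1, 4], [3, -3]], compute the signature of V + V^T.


Step 1: V + V^T = [[2, 7], [7, -6]]
Step 2: trace = -4, det = -61
Step 3: Discriminant = (-4)^2 - 4*(-61) = 260
Step 4: Eigenvalues: 6.06226, -10.0623
Step 5: Signature = (# positive eigenvalues) - (# negative eigenvalues) = 0

0


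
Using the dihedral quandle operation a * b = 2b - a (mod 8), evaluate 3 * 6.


3 * 6 = 2*6 - 3 mod 8
= 12 - 3 mod 8
= 9 mod 8 = 1

1


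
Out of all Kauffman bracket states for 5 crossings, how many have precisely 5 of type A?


We choose which 5 of 5 crossings get A-smoothings.
C(5, 5) = 5! / (5! * 0!)
= 1

1


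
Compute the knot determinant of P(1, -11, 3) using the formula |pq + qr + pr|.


Step 1: Compute pq + qr + pr.
pq = 1*(-11) = -11
qr = (-11)*3 = -33
pr = 1*3 = 3
pq + qr + pr = -11 + (-33) + 3 = -41
Step 2: Take absolute value.
det(P(1,-11,3)) = |-41| = 41

41


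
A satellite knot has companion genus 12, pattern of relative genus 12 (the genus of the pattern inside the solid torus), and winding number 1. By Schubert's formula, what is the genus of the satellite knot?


Schubert: g(satellite) = g_rel(pattern) + |winding| * g(companion),
where g_rel(pattern) is the genus of the pattern relative to the solid torus.
= 12 + 1 * 12
= 12 + 12 = 24

24


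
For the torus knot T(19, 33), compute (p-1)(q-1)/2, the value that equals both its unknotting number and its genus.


For a torus knot T(p,q), both the unknotting number and genus equal (p-1)(q-1)/2.
= (19-1)(33-1)/2
= 18*32/2
= 576/2 = 288

288


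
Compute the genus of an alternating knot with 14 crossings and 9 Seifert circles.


For alternating knots, g = (c - s + 1)/2.
= (14 - 9 + 1)/2
= 6/2 = 3

3


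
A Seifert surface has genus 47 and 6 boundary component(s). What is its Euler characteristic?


chi = 2 - 2g - b
= 2 - 2*47 - 6
= 2 - 94 - 6 = -98

-98


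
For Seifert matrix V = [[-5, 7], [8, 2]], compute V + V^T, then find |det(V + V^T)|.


Step 1: Form V + V^T where V = [[-5, 7], [8, 2]]
  V^T = [[-5, 8], [7, 2]]
  V + V^T = [[-10, 15], [15, 4]]
Step 2: det(V + V^T) = (-10)*4 - 15*15
  = -40 - 225 = -265
Step 3: Knot determinant = |det(V + V^T)| = |-265| = 265

265


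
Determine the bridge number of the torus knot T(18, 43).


The bridge number of T(p,q) is min(p,q).
min(18, 43) = 18

18


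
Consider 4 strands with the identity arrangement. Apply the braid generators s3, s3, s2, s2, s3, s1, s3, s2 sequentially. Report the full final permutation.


Starting with identity [1, 2, 3, 4].
Apply generators in sequence:
  After s3: [1, 2, 4, 3]
  After s3: [1, 2, 3, 4]
  After s2: [1, 3, 2, 4]
  After s2: [1, 2, 3, 4]
  After s3: [1, 2, 4, 3]
  After s1: [2, 1, 4, 3]
  After s3: [2, 1, 3, 4]
  After s2: [2, 3, 1, 4]
Final permutation: [2, 3, 1, 4]

[2, 3, 1, 4]


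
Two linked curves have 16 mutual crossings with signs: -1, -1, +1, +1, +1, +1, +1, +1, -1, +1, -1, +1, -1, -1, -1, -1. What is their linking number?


Step 1: Count positive crossings: 8
Step 2: Count negative crossings: 8
Step 3: Sum of signs = 8 - 8 = 0
Step 4: Linking number = sum/2 = 0/2 = 0

0


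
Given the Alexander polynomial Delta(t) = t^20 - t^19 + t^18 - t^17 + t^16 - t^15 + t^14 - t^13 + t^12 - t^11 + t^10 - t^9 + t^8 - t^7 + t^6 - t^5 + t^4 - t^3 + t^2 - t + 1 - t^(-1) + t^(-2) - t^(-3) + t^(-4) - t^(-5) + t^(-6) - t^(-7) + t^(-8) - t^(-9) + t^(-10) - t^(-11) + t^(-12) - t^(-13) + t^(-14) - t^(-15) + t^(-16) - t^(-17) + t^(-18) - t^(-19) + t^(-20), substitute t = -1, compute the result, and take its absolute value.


Step 1: The polynomial has 41 terms with alternating signs, exponents from 20 down to -20.
Step 2: Substitute t = -1. The i-th term has coefficient (-1)^i and exponent (m-i),
  so its value is (-1)^i * (-1)^(m-i) = (-1)^m = 1 for every i.
Step 3: All 41 terms equal 1, so Delta(-1) = 41 * (1) = 41
Step 4: |Delta(-1)| = 41

41


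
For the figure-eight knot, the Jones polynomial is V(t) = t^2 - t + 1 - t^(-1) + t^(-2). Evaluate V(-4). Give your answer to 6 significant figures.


Substituting t = -4 into V(t) = t^2 - t + 1 - t^(-1) + t^(-2):
  (+)t^(2) = 16
  (-)t^(1) = 4
  (+)t^(0) = 1
  (-)t^(-1) = 0.25
  (+)t^(-2) = 0.0625
Sum = (16) + (4) + (1) + (0.25) + (0.0625)
= 21.3125
Rounded to 6 significant figures: 21.3125

21.3125
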